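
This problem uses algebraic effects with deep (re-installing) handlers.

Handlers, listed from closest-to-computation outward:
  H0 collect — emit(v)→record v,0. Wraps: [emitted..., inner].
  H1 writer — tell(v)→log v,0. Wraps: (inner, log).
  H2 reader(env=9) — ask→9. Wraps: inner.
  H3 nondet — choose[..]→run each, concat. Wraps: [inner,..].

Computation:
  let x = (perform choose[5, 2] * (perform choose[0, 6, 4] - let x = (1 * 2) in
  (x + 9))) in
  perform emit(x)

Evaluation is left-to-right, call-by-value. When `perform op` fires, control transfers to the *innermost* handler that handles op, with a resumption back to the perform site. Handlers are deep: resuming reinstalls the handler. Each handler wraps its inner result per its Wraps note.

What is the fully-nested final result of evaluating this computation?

Evaluation trace:
choose[5, 2] @ H3
  branch[0] choose=5:
    choose[0, 6, 4] @ H3
      branch[0] choose=0:
        emit(-55) @ H0 ⇒ out+=-55
        H0 returns [-55, 0]
        H1 returns ([-55, 0], ())
        H2 returns ([-55, 0], ())
        H3 returns [([-55, 0], ())]
      branch[1] choose=6:
        emit(-25) @ H0 ⇒ out+=-25
        H0 returns [-25, 0]
        H1 returns ([-25, 0], ())
        H2 returns ([-25, 0], ())
        H3 returns [([-25, 0], ())]
      branch[2] choose=4:
        emit(-35) @ H0 ⇒ out+=-35
        H0 returns [-35, 0]
        H1 returns ([-35, 0], ())
        H2 returns ([-35, 0], ())
        H3 returns [([-35, 0], ())]
  branch[1] choose=2:
    choose[0, 6, 4] @ H3
      branch[0] choose=0:
        emit(-22) @ H0 ⇒ out+=-22
        H0 returns [-22, 0]
        H1 returns ([-22, 0], ())
        H2 returns ([-22, 0], ())
        H3 returns [([-22, 0], ())]
      branch[1] choose=6:
        emit(-10) @ H0 ⇒ out+=-10
        H0 returns [-10, 0]
        H1 returns ([-10, 0], ())
        H2 returns ([-10, 0], ())
        H3 returns [([-10, 0], ())]
      branch[2] choose=4:
        emit(-14) @ H0 ⇒ out+=-14
        H0 returns [-14, 0]
        H1 returns ([-14, 0], ())
        H2 returns ([-14, 0], ())
        H3 returns [([-14, 0], ())]
= [([-55, 0], ()), ([-25, 0], ()), ([-35, 0], ()), ([-22, 0], ()), ([-10, 0], ()), ([-14, 0], ())]

Answer: [([-55, 0], ()), ([-25, 0], ()), ([-35, 0], ()), ([-22, 0], ()), ([-10, 0], ()), ([-14, 0], ())]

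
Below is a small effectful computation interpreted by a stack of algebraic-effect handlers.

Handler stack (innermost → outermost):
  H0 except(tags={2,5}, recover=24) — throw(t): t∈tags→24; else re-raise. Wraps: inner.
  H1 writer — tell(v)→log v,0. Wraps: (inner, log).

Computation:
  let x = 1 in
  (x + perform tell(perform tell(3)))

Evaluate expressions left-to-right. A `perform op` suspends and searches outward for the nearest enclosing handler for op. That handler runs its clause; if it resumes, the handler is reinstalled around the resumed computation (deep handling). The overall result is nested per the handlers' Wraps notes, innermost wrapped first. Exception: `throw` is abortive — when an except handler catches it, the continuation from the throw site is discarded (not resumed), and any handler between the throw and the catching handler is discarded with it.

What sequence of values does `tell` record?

Step-by-step:
tell(3) @ H1 ⇒ log+=3
tell(0) @ H1 ⇒ log+=0
H0 returns 1
H1 returns (1, (3, 0))
= (1, (3, 0))

Answer: (3, 0)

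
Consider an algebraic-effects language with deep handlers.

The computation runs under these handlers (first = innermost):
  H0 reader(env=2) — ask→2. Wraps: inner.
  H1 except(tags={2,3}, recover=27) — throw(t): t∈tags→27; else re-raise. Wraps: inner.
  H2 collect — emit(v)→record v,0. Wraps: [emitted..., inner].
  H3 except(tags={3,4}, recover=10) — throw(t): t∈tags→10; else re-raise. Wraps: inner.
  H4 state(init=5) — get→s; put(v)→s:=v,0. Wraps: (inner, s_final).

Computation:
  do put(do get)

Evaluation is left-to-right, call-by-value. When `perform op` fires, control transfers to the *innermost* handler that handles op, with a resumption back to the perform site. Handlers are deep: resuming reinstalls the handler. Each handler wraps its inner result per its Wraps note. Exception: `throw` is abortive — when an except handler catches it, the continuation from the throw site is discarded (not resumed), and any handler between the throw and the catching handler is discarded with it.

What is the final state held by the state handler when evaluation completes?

Evaluation trace:
get @ H4 ⇒ 5
put(5) @ H4 ⇒ s:=5
H0 returns 0
H1 returns 0
H2 returns [0]
H3 returns [0]
H4 returns ([0], 5)
= ([0], 5)

Answer: 5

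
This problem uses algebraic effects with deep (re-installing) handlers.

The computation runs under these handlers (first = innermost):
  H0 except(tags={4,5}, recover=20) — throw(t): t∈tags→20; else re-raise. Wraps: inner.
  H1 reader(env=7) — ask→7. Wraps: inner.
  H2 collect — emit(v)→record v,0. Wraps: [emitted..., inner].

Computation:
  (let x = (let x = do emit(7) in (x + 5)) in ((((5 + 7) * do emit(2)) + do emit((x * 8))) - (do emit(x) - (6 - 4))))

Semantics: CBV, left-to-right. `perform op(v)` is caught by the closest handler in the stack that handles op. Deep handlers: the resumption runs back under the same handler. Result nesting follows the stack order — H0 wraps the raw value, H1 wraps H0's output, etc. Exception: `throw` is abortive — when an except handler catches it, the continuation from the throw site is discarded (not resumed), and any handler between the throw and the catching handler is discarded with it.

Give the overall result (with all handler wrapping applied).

Answer: [7, 2, 40, 5, 2]

Step-by-step:
emit(7) @ H2 ⇒ out+=7
emit(2) @ H2 ⇒ out+=2
emit(40) @ H2 ⇒ out+=40
emit(5) @ H2 ⇒ out+=5
H0 returns 2
H1 returns 2
H2 returns [7, 2, 40, 5, 2]
= [7, 2, 40, 5, 2]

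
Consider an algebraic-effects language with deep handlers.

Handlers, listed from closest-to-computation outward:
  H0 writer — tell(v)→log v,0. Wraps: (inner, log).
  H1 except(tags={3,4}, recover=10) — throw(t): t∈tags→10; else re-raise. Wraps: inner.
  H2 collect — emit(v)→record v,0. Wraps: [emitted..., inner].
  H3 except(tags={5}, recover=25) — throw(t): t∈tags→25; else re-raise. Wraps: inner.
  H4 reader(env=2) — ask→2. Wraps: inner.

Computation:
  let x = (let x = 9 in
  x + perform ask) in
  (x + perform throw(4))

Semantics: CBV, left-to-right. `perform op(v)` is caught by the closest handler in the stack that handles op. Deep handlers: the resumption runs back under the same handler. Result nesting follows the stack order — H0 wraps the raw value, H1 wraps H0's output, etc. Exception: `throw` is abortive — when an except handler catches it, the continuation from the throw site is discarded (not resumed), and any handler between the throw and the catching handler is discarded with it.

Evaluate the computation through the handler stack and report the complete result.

Answer: [10]

Working:
ask @ H4 ⇒ 2
throw(4) @ H1 caught ⇒ 10
H2 returns [10]
H3 returns [10]
H4 returns [10]
= [10]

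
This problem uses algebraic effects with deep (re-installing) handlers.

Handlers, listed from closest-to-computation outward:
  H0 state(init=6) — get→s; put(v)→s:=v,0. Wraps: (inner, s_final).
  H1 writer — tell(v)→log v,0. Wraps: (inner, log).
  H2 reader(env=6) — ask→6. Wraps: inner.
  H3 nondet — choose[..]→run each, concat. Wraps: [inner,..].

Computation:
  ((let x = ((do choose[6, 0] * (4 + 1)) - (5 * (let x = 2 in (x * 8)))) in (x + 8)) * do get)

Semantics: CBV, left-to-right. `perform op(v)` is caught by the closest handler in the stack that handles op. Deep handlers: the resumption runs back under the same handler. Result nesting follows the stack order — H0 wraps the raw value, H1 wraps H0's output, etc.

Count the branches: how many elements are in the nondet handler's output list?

Answer: 2

Step-by-step:
choose[6, 0] @ H3
  branch[0] choose=6:
    get @ H0 ⇒ 6
    H0 returns (-252, 6)
    H1 returns ((-252, 6), ())
    H2 returns ((-252, 6), ())
    H3 returns [((-252, 6), ())]
  branch[1] choose=0:
    get @ H0 ⇒ 6
    H0 returns (-432, 6)
    H1 returns ((-432, 6), ())
    H2 returns ((-432, 6), ())
    H3 returns [((-432, 6), ())]
= [((-252, 6), ()), ((-432, 6), ())]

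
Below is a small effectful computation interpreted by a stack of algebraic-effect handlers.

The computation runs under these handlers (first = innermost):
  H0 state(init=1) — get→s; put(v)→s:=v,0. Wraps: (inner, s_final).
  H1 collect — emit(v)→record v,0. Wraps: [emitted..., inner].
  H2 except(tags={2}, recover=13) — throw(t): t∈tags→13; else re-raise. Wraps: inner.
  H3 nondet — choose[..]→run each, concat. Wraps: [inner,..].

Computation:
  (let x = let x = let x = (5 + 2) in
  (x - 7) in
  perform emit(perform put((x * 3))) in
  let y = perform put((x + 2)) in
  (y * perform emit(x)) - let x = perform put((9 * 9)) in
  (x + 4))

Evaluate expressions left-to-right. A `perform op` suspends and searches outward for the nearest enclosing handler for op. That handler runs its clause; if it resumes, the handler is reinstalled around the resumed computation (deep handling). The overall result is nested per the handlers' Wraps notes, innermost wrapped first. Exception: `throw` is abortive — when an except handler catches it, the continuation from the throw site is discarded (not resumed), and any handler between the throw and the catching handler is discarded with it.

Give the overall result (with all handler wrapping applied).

Evaluation trace:
put(0) @ H0 ⇒ s:=0
emit(0) @ H1 ⇒ out+=0
put(2) @ H0 ⇒ s:=2
emit(0) @ H1 ⇒ out+=0
put(81) @ H0 ⇒ s:=81
H0 returns (-4, 81)
H1 returns [0, 0, (-4, 81)]
H2 returns [0, 0, (-4, 81)]
H3 returns [[0, 0, (-4, 81)]]
= [[0, 0, (-4, 81)]]

Answer: [[0, 0, (-4, 81)]]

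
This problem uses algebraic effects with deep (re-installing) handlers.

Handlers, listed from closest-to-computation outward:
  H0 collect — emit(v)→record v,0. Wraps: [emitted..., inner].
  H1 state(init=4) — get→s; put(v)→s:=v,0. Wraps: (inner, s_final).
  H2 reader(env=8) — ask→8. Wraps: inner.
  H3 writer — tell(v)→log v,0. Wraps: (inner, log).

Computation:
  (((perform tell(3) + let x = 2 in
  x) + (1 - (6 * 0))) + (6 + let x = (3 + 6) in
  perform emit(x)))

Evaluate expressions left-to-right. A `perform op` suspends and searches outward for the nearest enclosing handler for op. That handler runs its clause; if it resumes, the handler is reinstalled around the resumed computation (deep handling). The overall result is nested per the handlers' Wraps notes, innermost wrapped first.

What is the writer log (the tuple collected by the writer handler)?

Answer: (3)

Evaluation trace:
tell(3) @ H3 ⇒ log+=3
emit(9) @ H0 ⇒ out+=9
H0 returns [9, 9]
H1 returns ([9, 9], 4)
H2 returns ([9, 9], 4)
H3 returns (([9, 9], 4), (3))
= (([9, 9], 4), (3))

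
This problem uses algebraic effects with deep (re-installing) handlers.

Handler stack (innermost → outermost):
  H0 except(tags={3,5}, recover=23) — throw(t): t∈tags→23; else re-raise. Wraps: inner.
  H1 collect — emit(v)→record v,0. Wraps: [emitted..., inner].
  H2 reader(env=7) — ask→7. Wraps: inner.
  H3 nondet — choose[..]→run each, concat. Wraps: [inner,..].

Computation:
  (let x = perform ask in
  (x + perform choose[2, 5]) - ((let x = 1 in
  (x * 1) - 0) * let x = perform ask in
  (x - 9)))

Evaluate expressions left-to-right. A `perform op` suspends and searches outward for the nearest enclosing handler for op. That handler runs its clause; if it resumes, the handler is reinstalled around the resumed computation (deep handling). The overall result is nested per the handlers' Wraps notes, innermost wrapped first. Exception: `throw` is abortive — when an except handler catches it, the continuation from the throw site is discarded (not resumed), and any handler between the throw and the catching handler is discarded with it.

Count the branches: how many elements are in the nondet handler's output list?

Step-by-step:
ask @ H2 ⇒ 7
choose[2, 5] @ H3
  branch[0] choose=2:
    ask @ H2 ⇒ 7
    H0 returns 11
    H1 returns [11]
    H2 returns [11]
    H3 returns [[11]]
  branch[1] choose=5:
    ask @ H2 ⇒ 7
    H0 returns 14
    H1 returns [14]
    H2 returns [14]
    H3 returns [[14]]
= [[11], [14]]

Answer: 2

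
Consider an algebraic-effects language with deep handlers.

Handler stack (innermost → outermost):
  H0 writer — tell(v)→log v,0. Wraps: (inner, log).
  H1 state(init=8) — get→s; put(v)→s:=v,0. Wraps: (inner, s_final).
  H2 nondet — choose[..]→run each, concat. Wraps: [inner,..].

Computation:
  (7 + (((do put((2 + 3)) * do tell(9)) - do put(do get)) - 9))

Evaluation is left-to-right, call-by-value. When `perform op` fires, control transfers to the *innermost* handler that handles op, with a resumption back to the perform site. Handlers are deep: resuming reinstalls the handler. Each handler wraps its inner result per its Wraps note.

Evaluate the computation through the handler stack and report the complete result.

Evaluation trace:
put(5) @ H1 ⇒ s:=5
tell(9) @ H0 ⇒ log+=9
get @ H1 ⇒ 5
put(5) @ H1 ⇒ s:=5
H0 returns (-2, (9))
H1 returns ((-2, (9)), 5)
H2 returns [((-2, (9)), 5)]
= [((-2, (9)), 5)]

Answer: [((-2, (9)), 5)]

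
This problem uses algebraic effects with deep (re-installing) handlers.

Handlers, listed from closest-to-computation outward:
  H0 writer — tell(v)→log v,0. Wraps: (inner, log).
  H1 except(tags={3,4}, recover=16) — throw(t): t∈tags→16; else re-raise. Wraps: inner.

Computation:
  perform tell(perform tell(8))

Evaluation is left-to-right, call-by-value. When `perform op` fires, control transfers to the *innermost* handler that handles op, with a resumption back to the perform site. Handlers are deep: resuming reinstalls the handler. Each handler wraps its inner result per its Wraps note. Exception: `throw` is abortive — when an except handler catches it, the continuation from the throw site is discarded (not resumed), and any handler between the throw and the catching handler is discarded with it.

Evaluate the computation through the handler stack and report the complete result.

Answer: (0, (8, 0))

Evaluation trace:
tell(8) @ H0 ⇒ log+=8
tell(0) @ H0 ⇒ log+=0
H0 returns (0, (8, 0))
H1 returns (0, (8, 0))
= (0, (8, 0))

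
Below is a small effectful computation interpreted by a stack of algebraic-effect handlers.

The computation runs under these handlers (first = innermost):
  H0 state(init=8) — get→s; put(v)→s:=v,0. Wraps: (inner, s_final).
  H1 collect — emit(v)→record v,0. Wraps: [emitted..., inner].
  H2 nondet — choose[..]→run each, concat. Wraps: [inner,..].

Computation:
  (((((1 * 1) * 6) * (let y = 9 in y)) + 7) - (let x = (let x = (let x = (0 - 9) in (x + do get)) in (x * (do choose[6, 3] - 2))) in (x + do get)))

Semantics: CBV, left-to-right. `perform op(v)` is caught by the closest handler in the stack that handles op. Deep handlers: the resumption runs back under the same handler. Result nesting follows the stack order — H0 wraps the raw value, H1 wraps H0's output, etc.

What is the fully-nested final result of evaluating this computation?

Answer: [[(57, 8)], [(54, 8)]]

Step-by-step:
get @ H0 ⇒ 8
choose[6, 3] @ H2
  branch[0] choose=6:
    get @ H0 ⇒ 8
    H0 returns (57, 8)
    H1 returns [(57, 8)]
    H2 returns [[(57, 8)]]
  branch[1] choose=3:
    get @ H0 ⇒ 8
    H0 returns (54, 8)
    H1 returns [(54, 8)]
    H2 returns [[(54, 8)]]
= [[(57, 8)], [(54, 8)]]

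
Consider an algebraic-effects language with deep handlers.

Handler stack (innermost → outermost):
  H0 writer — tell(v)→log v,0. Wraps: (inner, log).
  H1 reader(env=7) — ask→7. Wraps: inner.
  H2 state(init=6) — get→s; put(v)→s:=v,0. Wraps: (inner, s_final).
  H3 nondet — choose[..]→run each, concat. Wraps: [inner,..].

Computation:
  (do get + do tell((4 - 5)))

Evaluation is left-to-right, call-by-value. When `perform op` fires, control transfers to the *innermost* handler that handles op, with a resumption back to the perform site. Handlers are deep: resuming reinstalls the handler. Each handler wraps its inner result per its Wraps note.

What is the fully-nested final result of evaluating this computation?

Working:
get @ H2 ⇒ 6
tell(-1) @ H0 ⇒ log+=-1
H0 returns (6, (-1))
H1 returns (6, (-1))
H2 returns ((6, (-1)), 6)
H3 returns [((6, (-1)), 6)]
= [((6, (-1)), 6)]

Answer: [((6, (-1)), 6)]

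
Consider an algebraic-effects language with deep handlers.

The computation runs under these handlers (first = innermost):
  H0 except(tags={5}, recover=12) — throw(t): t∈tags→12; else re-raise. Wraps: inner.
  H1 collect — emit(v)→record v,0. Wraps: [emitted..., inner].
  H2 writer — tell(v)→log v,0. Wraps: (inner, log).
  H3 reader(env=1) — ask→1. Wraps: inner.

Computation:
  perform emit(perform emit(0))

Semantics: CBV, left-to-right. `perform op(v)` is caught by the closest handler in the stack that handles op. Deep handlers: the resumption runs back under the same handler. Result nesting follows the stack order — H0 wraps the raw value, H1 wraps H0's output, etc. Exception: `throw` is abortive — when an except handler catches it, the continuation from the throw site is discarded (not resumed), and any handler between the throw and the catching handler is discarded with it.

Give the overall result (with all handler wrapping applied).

Working:
emit(0) @ H1 ⇒ out+=0
emit(0) @ H1 ⇒ out+=0
H0 returns 0
H1 returns [0, 0, 0]
H2 returns ([0, 0, 0], ())
H3 returns ([0, 0, 0], ())
= ([0, 0, 0], ())

Answer: ([0, 0, 0], ())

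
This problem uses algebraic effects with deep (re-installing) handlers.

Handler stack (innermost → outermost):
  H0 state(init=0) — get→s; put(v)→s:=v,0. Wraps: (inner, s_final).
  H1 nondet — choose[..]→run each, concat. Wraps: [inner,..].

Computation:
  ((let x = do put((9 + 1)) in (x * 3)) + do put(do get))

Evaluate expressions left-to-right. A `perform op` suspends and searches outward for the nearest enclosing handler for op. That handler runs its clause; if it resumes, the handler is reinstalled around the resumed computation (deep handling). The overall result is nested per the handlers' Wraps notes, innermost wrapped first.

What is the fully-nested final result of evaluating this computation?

Working:
put(10) @ H0 ⇒ s:=10
get @ H0 ⇒ 10
put(10) @ H0 ⇒ s:=10
H0 returns (0, 10)
H1 returns [(0, 10)]
= [(0, 10)]

Answer: [(0, 10)]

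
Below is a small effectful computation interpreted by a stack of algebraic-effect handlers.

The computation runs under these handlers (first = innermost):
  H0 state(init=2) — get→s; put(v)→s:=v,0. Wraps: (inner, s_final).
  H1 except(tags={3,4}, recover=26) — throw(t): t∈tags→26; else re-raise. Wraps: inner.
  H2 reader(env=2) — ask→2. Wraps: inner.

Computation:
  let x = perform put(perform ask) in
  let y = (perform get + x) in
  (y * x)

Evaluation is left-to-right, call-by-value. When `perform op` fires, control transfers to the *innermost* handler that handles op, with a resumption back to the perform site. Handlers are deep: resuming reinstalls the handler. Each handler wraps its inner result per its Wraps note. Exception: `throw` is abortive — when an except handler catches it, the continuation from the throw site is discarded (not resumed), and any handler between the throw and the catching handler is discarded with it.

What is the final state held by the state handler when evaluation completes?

Answer: 2

Evaluation trace:
ask @ H2 ⇒ 2
put(2) @ H0 ⇒ s:=2
get @ H0 ⇒ 2
H0 returns (0, 2)
H1 returns (0, 2)
H2 returns (0, 2)
= (0, 2)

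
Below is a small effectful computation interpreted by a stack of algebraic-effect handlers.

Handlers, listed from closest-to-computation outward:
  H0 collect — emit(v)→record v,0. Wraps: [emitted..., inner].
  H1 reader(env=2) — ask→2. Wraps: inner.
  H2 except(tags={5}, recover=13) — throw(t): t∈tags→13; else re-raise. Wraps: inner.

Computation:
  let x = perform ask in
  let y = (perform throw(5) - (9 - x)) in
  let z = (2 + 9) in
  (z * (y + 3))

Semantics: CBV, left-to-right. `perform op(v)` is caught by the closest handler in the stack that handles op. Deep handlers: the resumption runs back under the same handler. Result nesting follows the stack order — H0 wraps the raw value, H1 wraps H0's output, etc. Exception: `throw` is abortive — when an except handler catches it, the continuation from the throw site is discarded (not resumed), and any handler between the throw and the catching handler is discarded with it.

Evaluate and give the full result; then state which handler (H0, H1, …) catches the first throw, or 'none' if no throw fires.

Answer: 13 ; first throw caught by: H2

Step-by-step:
ask @ H1 ⇒ 2
throw(5) @ H2 caught ⇒ 13
= 13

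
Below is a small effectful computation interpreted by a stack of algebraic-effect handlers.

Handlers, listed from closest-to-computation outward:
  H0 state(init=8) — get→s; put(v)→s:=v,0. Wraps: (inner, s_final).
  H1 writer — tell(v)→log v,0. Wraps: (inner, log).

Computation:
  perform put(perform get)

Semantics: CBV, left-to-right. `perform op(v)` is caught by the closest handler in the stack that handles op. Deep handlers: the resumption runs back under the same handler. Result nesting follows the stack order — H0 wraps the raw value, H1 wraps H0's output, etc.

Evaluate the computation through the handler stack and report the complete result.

Answer: ((0, 8), ())

Step-by-step:
get @ H0 ⇒ 8
put(8) @ H0 ⇒ s:=8
H0 returns (0, 8)
H1 returns ((0, 8), ())
= ((0, 8), ())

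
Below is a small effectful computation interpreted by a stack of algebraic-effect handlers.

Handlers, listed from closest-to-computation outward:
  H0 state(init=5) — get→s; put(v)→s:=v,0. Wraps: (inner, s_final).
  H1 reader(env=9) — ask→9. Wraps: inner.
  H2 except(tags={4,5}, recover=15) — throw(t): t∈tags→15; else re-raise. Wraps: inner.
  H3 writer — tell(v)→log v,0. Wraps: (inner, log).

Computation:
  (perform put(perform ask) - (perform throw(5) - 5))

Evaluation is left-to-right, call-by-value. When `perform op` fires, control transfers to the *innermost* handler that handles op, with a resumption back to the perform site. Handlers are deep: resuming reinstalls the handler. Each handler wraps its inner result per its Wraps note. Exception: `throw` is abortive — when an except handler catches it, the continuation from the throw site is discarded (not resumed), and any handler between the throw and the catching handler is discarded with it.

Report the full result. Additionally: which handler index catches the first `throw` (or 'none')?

Answer: (15, ()) ; first throw caught by: H2

Evaluation trace:
ask @ H1 ⇒ 9
put(9) @ H0 ⇒ s:=9
throw(5) @ H2 caught ⇒ 15
H3 returns (15, ())
= (15, ())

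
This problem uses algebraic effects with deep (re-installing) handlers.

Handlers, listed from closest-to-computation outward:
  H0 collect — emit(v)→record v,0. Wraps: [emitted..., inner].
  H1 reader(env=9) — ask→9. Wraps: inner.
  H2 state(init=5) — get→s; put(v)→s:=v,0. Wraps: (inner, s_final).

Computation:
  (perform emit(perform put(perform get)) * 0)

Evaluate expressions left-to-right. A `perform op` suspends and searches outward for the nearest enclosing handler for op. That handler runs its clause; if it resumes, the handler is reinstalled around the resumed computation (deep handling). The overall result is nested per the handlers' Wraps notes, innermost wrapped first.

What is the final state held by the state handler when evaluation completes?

Step-by-step:
get @ H2 ⇒ 5
put(5) @ H2 ⇒ s:=5
emit(0) @ H0 ⇒ out+=0
H0 returns [0, 0]
H1 returns [0, 0]
H2 returns ([0, 0], 5)
= ([0, 0], 5)

Answer: 5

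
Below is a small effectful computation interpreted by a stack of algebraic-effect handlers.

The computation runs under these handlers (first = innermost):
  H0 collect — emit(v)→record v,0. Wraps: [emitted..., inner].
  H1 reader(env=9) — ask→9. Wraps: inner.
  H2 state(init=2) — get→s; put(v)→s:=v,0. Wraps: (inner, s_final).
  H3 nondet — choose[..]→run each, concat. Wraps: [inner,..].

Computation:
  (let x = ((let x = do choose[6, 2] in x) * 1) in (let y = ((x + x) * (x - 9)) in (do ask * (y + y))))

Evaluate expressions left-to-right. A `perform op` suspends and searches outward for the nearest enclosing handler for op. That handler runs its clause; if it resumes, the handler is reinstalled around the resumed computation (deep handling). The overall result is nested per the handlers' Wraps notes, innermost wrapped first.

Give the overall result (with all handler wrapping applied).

Answer: [([-648], 2), ([-504], 2)]

Evaluation trace:
choose[6, 2] @ H3
  branch[0] choose=6:
    ask @ H1 ⇒ 9
    H0 returns [-648]
    H1 returns [-648]
    H2 returns ([-648], 2)
    H3 returns [([-648], 2)]
  branch[1] choose=2:
    ask @ H1 ⇒ 9
    H0 returns [-504]
    H1 returns [-504]
    H2 returns ([-504], 2)
    H3 returns [([-504], 2)]
= [([-648], 2), ([-504], 2)]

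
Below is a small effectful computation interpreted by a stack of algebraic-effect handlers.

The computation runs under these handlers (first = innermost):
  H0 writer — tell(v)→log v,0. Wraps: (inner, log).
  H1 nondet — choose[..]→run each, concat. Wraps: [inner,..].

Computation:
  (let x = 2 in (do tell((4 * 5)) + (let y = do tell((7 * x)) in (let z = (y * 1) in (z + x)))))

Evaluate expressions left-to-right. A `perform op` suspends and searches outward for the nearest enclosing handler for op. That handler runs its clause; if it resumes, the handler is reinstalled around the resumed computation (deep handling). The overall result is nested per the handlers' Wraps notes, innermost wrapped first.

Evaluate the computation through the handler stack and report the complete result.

Answer: [(2, (20, 14))]

Evaluation trace:
tell(20) @ H0 ⇒ log+=20
tell(14) @ H0 ⇒ log+=14
H0 returns (2, (20, 14))
H1 returns [(2, (20, 14))]
= [(2, (20, 14))]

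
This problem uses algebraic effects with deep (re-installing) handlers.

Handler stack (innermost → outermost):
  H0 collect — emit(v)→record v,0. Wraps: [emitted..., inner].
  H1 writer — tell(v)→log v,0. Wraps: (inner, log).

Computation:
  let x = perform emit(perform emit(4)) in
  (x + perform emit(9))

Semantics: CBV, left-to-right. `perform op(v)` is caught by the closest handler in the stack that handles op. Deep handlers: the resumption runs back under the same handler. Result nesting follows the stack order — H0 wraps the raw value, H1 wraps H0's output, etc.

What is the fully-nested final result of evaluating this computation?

Step-by-step:
emit(4) @ H0 ⇒ out+=4
emit(0) @ H0 ⇒ out+=0
emit(9) @ H0 ⇒ out+=9
H0 returns [4, 0, 9, 0]
H1 returns ([4, 0, 9, 0], ())
= ([4, 0, 9, 0], ())

Answer: ([4, 0, 9, 0], ())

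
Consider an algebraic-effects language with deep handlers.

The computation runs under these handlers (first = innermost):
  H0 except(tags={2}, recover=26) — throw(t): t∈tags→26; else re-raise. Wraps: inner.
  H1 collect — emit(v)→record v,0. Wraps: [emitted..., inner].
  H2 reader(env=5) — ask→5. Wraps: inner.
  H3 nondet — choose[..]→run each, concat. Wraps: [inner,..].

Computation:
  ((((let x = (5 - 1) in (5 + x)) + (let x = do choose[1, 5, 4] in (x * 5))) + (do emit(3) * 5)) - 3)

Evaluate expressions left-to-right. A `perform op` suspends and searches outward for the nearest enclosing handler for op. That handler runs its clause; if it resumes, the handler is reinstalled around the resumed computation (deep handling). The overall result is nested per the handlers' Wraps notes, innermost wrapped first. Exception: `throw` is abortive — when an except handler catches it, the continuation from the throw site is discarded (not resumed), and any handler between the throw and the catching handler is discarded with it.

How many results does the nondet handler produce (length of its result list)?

Working:
choose[1, 5, 4] @ H3
  branch[0] choose=1:
    emit(3) @ H1 ⇒ out+=3
    H0 returns 11
    H1 returns [3, 11]
    H2 returns [3, 11]
    H3 returns [[3, 11]]
  branch[1] choose=5:
    emit(3) @ H1 ⇒ out+=3
    H0 returns 31
    H1 returns [3, 31]
    H2 returns [3, 31]
    H3 returns [[3, 31]]
  branch[2] choose=4:
    emit(3) @ H1 ⇒ out+=3
    H0 returns 26
    H1 returns [3, 26]
    H2 returns [3, 26]
    H3 returns [[3, 26]]
= [[3, 11], [3, 31], [3, 26]]

Answer: 3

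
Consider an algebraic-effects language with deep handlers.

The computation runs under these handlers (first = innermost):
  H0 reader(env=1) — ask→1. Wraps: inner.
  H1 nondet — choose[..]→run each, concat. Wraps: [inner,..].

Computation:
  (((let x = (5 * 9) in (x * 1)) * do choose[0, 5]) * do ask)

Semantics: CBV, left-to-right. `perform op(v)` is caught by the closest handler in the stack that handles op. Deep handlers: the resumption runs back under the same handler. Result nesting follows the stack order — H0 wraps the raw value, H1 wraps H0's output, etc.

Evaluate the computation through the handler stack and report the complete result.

Answer: [0, 225]

Working:
choose[0, 5] @ H1
  branch[0] choose=0:
    ask @ H0 ⇒ 1
    H0 returns 0
    H1 returns [0]
  branch[1] choose=5:
    ask @ H0 ⇒ 1
    H0 returns 225
    H1 returns [225]
= [0, 225]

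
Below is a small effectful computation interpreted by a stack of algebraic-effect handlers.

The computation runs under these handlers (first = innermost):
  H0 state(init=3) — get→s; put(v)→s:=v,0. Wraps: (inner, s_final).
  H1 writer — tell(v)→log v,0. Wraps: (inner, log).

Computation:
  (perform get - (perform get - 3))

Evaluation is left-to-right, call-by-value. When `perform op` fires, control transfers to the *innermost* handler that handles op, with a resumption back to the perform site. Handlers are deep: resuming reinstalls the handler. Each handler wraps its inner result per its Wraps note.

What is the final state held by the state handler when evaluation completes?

Answer: 3

Evaluation trace:
get @ H0 ⇒ 3
get @ H0 ⇒ 3
H0 returns (3, 3)
H1 returns ((3, 3), ())
= ((3, 3), ())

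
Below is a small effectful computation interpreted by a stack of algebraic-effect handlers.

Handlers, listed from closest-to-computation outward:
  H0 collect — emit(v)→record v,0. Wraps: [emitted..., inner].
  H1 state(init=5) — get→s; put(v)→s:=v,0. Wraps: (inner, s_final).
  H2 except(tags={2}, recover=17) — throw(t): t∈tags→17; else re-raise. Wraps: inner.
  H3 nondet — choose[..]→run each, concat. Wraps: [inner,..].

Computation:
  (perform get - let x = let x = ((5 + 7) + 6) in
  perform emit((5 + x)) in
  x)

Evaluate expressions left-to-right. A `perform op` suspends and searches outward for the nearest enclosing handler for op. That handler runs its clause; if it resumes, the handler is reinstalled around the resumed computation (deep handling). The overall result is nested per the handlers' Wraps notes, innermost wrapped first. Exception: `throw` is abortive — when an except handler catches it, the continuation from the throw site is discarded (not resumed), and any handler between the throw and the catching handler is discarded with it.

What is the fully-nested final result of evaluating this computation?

Step-by-step:
get @ H1 ⇒ 5
emit(23) @ H0 ⇒ out+=23
H0 returns [23, 5]
H1 returns ([23, 5], 5)
H2 returns ([23, 5], 5)
H3 returns [([23, 5], 5)]
= [([23, 5], 5)]

Answer: [([23, 5], 5)]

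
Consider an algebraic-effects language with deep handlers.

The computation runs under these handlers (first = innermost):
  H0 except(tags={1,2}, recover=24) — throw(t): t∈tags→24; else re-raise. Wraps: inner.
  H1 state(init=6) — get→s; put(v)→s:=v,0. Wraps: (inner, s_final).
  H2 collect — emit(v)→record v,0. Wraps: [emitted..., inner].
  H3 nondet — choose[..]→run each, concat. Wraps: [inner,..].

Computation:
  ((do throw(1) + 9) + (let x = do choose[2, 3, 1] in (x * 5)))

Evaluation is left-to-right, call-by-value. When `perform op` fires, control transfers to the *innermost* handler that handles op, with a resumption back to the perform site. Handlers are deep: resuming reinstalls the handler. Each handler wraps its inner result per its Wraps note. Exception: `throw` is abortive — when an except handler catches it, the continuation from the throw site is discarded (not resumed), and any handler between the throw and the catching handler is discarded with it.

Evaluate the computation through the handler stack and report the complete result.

Working:
throw(1) @ H0 caught ⇒ 24
H1 returns (24, 6)
H2 returns [(24, 6)]
H3 returns [[(24, 6)]]
= [[(24, 6)]]

Answer: [[(24, 6)]]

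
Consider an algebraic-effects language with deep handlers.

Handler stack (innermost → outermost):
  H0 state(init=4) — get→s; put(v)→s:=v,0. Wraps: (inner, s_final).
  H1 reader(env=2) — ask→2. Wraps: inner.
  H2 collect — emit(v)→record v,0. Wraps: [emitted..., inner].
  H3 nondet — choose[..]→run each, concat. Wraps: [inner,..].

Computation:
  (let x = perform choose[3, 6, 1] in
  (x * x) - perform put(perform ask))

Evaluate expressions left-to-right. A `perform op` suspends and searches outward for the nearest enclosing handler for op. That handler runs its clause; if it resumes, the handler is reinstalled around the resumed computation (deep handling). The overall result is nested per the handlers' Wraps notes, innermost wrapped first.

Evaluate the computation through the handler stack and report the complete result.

Evaluation trace:
choose[3, 6, 1] @ H3
  branch[0] choose=3:
    ask @ H1 ⇒ 2
    put(2) @ H0 ⇒ s:=2
    H0 returns (9, 2)
    H1 returns (9, 2)
    H2 returns [(9, 2)]
    H3 returns [[(9, 2)]]
  branch[1] choose=6:
    ask @ H1 ⇒ 2
    put(2) @ H0 ⇒ s:=2
    H0 returns (36, 2)
    H1 returns (36, 2)
    H2 returns [(36, 2)]
    H3 returns [[(36, 2)]]
  branch[2] choose=1:
    ask @ H1 ⇒ 2
    put(2) @ H0 ⇒ s:=2
    H0 returns (1, 2)
    H1 returns (1, 2)
    H2 returns [(1, 2)]
    H3 returns [[(1, 2)]]
= [[(9, 2)], [(36, 2)], [(1, 2)]]

Answer: [[(9, 2)], [(36, 2)], [(1, 2)]]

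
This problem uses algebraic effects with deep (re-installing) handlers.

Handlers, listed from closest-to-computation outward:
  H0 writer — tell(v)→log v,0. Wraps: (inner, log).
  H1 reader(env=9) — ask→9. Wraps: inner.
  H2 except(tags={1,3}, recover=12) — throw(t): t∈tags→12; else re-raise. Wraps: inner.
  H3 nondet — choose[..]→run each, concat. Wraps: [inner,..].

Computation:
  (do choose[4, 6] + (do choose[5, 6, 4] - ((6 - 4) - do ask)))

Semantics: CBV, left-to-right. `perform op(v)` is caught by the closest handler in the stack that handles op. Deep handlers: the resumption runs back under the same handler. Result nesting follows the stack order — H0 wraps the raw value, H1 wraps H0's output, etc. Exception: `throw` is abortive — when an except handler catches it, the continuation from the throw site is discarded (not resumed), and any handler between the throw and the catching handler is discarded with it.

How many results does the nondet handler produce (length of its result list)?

Working:
choose[4, 6] @ H3
  branch[0] choose=4:
    choose[5, 6, 4] @ H3
      branch[0] choose=5:
        ask @ H1 ⇒ 9
        H0 returns (16, ())
        H1 returns (16, ())
        H2 returns (16, ())
        H3 returns [(16, ())]
      branch[1] choose=6:
        ask @ H1 ⇒ 9
        H0 returns (17, ())
        H1 returns (17, ())
        H2 returns (17, ())
        H3 returns [(17, ())]
      branch[2] choose=4:
        ask @ H1 ⇒ 9
        H0 returns (15, ())
        H1 returns (15, ())
        H2 returns (15, ())
        H3 returns [(15, ())]
  branch[1] choose=6:
    choose[5, 6, 4] @ H3
      branch[0] choose=5:
        ask @ H1 ⇒ 9
        H0 returns (18, ())
        H1 returns (18, ())
        H2 returns (18, ())
        H3 returns [(18, ())]
      branch[1] choose=6:
        ask @ H1 ⇒ 9
        H0 returns (19, ())
        H1 returns (19, ())
        H2 returns (19, ())
        H3 returns [(19, ())]
      branch[2] choose=4:
        ask @ H1 ⇒ 9
        H0 returns (17, ())
        H1 returns (17, ())
        H2 returns (17, ())
        H3 returns [(17, ())]
= [(16, ()), (17, ()), (15, ()), (18, ()), (19, ()), (17, ())]

Answer: 6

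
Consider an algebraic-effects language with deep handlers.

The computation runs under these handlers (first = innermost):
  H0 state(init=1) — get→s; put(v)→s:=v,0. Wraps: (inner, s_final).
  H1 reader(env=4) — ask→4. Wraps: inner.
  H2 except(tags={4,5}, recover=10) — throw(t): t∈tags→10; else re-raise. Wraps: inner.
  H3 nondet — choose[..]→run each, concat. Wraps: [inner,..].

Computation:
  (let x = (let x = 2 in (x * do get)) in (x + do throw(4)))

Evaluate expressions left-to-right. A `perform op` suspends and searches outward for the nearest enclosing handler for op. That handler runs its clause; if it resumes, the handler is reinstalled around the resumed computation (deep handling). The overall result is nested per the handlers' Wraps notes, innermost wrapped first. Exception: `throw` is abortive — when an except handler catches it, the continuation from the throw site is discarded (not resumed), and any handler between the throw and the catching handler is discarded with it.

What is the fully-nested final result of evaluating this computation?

Answer: [10]

Evaluation trace:
get @ H0 ⇒ 1
throw(4) @ H2 caught ⇒ 10
H3 returns [10]
= [10]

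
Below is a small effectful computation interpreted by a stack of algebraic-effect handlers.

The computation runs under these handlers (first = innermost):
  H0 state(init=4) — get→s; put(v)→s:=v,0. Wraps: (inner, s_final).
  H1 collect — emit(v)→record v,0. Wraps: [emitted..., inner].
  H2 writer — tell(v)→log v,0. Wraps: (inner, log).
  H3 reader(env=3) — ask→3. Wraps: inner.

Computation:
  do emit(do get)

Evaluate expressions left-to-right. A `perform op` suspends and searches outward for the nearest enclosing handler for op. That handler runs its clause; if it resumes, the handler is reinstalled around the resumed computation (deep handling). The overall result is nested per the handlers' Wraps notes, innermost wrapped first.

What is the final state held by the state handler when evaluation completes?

Answer: 4

Evaluation trace:
get @ H0 ⇒ 4
emit(4) @ H1 ⇒ out+=4
H0 returns (0, 4)
H1 returns [4, (0, 4)]
H2 returns ([4, (0, 4)], ())
H3 returns ([4, (0, 4)], ())
= ([4, (0, 4)], ())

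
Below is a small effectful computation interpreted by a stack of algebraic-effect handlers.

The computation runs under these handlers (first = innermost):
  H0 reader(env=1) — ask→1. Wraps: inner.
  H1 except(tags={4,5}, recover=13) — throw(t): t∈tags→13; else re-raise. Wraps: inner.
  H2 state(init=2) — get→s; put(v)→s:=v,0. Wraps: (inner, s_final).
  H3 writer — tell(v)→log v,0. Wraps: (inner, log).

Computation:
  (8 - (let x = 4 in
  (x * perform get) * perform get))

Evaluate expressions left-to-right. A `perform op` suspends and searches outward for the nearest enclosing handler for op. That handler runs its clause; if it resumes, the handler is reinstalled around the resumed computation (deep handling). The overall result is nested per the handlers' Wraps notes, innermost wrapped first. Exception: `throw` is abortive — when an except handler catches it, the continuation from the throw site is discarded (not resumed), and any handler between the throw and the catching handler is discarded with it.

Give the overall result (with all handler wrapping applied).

Answer: ((-8, 2), ())

Working:
get @ H2 ⇒ 2
get @ H2 ⇒ 2
H0 returns -8
H1 returns -8
H2 returns (-8, 2)
H3 returns ((-8, 2), ())
= ((-8, 2), ())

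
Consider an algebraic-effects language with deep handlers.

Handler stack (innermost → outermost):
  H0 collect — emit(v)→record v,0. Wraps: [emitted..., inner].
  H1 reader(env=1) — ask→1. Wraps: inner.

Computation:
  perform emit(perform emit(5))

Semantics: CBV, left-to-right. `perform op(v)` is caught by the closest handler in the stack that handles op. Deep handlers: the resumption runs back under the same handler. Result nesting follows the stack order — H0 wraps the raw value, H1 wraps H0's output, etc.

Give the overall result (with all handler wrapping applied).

Answer: [5, 0, 0]

Step-by-step:
emit(5) @ H0 ⇒ out+=5
emit(0) @ H0 ⇒ out+=0
H0 returns [5, 0, 0]
H1 returns [5, 0, 0]
= [5, 0, 0]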